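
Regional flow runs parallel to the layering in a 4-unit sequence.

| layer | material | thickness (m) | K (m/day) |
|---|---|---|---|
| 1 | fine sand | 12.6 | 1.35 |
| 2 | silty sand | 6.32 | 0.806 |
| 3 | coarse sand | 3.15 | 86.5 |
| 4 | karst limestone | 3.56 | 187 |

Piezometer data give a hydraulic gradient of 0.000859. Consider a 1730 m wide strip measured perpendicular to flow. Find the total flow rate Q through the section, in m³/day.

Flow is parallel to layering, so each bed carries its own Darcy discharge and the transmissivities add.
Σ(K_i·b_i) = 1.35×12.6 + 0.806×6.32 + 86.5×3.15 + 187×3.56 = 960.3 m²/day.
Hydraulic gradient i = 0.000859.
Q = Σ(K_i·b_i) · W · i = 960.3 × 1730 × 0.0008590 = 1427 m³/day.

1430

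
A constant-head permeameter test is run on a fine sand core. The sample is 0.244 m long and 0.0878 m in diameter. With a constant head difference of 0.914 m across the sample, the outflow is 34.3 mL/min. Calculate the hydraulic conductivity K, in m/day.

2.18

Cross-sectional area A = π·(d/2)² = π × (0.0878/2)² = 0.006055 m².
Convert discharge: 34.3 mL/min = 5.717e-07 m³/s.
Darcy's law rearranged: K = Q·L / (A·Δh) = 5.717e-07 × 0.244 / (0.006055 × 0.914) = 2.521e-05 m/s = 2.178 m/day.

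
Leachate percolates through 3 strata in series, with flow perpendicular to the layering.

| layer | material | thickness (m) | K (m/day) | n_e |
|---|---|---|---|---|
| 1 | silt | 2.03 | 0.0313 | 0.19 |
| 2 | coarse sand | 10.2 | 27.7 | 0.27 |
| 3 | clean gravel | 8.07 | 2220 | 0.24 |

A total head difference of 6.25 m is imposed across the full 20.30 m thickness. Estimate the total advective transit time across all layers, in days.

53.0

With flow normal to the layers, continuity requires the same specific discharge q through every layer.
Σ(b_i/K_i) = 2.03/0.0313 + 10.2/27.7 + 8.07/2220 = 65.23 d.
q = Δh / Σ(b_i/K_i) = 6.25 / 65.23 = 0.09582 m/day.
In each layer the seepage velocity is v_i = q/n_i, so the layer transit time is t_i = b_i·n_i / q:
  layer 1 (silt): t_1 = 2.03 × 0.19 / 0.09582 = 4.025 d
  layer 2 (coarse sand): t_2 = 10.2 × 0.27 / 0.09582 = 28.74 d
  layer 3 (clean gravel): t_3 = 8.07 × 0.24 / 0.09582 = 20.21 d
Total t = Σ t_i = 52.98 days.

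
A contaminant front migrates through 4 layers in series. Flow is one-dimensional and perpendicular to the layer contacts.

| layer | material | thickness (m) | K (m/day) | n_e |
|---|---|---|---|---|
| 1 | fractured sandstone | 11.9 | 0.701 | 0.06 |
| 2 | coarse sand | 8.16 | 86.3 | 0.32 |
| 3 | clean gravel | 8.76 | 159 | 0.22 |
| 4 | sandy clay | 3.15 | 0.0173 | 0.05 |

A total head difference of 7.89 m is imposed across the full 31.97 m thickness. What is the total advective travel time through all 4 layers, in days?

137

With flow normal to the layers, continuity requires the same specific discharge q through every layer.
Σ(b_i/K_i) = 11.9/0.701 + 8.16/86.3 + 8.76/159 + 3.15/0.0173 = 199.2 d.
q = Δh / Σ(b_i/K_i) = 7.89 / 199.2 = 0.03961 m/day.
In each layer the seepage velocity is v_i = q/n_i, so the layer transit time is t_i = b_i·n_i / q:
  layer 1 (fractured sandstone): t_1 = 11.9 × 0.06 / 0.03961 = 18.03 d
  layer 2 (coarse sand): t_2 = 8.16 × 0.32 / 0.03961 = 65.93 d
  layer 3 (clean gravel): t_3 = 8.76 × 0.22 / 0.03961 = 48.66 d
  layer 4 (sandy clay): t_4 = 3.15 × 0.05 / 0.03961 = 3.977 d
Total t = Σ t_i = 136.6 days.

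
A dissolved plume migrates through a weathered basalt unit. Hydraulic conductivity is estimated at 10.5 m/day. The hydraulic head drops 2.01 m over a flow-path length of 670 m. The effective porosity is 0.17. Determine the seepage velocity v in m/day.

0.185

Hydraulic gradient i = Δh / L = 2.01 / 670 = 0.003000.
Darcy flux q = K · i = 10.50 × 0.003000 = 0.03150 m/day.
Seepage velocity v = q / n_e = 0.03150 / 0.17 = 0.1853 m/day.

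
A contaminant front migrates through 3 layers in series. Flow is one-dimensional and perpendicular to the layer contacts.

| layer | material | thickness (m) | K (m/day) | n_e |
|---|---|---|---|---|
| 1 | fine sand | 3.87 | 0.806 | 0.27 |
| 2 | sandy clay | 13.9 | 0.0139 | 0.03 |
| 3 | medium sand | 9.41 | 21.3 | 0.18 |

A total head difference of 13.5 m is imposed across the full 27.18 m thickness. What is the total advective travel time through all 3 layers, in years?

With flow normal to the layers, continuity requires the same specific discharge q through every layer.
Σ(b_i/K_i) = 3.87/0.806 + 13.9/0.0139 + 9.41/21.3 = 1005 d.
q = Δh / Σ(b_i/K_i) = 13.5 / 1005 = 0.01343 m/day.
In each layer the seepage velocity is v_i = q/n_i, so the layer transit time is t_i = b_i·n_i / q:
  layer 1 (fine sand): t_1 = 3.87 × 0.27 / 0.01343 = 77.81 d
  layer 2 (sandy clay): t_2 = 13.9 × 0.03 / 0.01343 = 31.05 d
  layer 3 (medium sand): t_3 = 9.41 × 0.18 / 0.01343 = 126.1 d
Total t = Σ t_i = 235.0 days = 0.6433 years.

0.643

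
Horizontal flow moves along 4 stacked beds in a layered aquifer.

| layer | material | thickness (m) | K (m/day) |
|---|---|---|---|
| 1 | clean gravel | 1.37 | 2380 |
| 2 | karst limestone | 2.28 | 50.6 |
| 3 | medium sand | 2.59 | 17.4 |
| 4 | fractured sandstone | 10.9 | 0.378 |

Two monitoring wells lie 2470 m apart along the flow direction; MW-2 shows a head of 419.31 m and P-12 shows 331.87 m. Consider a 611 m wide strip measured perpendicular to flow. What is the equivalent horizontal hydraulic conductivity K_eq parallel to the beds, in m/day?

Flow is parallel to layering, so each bed carries its own Darcy discharge and the transmissivities add.
Σ(K_i·b_i) = 2380×1.37 + 50.6×2.28 + 17.4×2.59 + 0.378×10.9 = 3425 m²/day.
Total thickness b = 17.14 m, so K_eq = Σ(K_i·b_i)/b = 199.8 m/day.

200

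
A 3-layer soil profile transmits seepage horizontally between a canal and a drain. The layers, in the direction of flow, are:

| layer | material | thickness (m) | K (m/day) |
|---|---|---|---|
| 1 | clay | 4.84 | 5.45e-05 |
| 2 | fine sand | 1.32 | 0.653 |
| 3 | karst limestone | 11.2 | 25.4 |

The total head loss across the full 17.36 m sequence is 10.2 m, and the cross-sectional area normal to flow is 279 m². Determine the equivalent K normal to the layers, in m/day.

Flow is perpendicular to layering, so the layers act in series and the equivalent K is the thickness-weighted harmonic mean.
Total thickness L = 4.84 + 1.32 + 11.2 = 17.36 m.
Σ(b_i/K_i) = 4.84/5.45e-05 + 1.32/0.653 + 11.2/25.4 = 88810 d.
K_eq = L / Σ(b_i/K_i) = 17.36 / 88810 = 0.0001955 m/day.

0.000195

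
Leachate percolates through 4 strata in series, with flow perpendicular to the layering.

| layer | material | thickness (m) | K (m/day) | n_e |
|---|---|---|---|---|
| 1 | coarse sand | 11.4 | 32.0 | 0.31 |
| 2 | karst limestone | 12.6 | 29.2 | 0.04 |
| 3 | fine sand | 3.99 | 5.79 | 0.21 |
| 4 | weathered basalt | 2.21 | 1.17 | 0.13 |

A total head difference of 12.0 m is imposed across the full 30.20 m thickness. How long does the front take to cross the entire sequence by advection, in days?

1.45

With flow normal to the layers, continuity requires the same specific discharge q through every layer.
Σ(b_i/K_i) = 11.4/32.0 + 12.6/29.2 + 3.99/5.79 + 2.21/1.17 = 3.366 d.
q = Δh / Σ(b_i/K_i) = 12.0 / 3.366 = 3.565 m/day.
In each layer the seepage velocity is v_i = q/n_i, so the layer transit time is t_i = b_i·n_i / q:
  layer 1 (coarse sand): t_1 = 11.4 × 0.31 / 3.565 = 0.9912 d
  layer 2 (karst limestone): t_2 = 12.6 × 0.04 / 3.565 = 0.1414 d
  layer 3 (fine sand): t_3 = 3.99 × 0.21 / 3.565 = 0.2350 d
  layer 4 (weathered basalt): t_4 = 2.21 × 0.13 / 3.565 = 0.08058 d
Total t = Σ t_i = 1.448 days.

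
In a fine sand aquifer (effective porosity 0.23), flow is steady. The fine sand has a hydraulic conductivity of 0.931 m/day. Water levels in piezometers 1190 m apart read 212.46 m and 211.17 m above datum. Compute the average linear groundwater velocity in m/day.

Hydraulic gradient i = (212.46 − 211.17) / 1190 = 1.29 / 1190 = 0.001084.
Darcy flux q = K · i = 0.9310 × 0.001084 = 0.001009 m/day.
Seepage velocity v = q / n_e = 0.001009 / 0.23 = 0.004388 m/day.

0.00439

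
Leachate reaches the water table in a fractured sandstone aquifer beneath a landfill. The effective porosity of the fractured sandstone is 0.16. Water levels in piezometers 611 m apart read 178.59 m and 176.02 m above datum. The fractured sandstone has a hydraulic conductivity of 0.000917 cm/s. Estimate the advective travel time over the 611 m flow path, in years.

80.3

Convert K: 0.000917 cm/s × 864 = 0.7923 m/day.
Hydraulic gradient i = (178.59 − 176.02) / 611 = 2.57 / 611 = 0.004206.
Darcy flux q = K · i = 0.7923 × 0.004206 = 0.003333 m/day.
Seepage velocity v = q / n_e = 0.003333 / 0.16 = 0.02083 m/day.
Travel time t = L / v = 611 / 0.02083 = 29335 days = 80.31 years.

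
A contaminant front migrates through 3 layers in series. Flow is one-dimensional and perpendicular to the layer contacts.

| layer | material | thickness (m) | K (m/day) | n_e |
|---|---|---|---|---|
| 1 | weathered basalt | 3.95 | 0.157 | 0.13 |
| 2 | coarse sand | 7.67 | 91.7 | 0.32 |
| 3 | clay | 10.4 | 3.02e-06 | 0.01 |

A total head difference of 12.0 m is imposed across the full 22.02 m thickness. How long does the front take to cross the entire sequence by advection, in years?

2410

With flow normal to the layers, continuity requires the same specific discharge q through every layer.
Σ(b_i/K_i) = 3.95/0.157 + 7.67/91.7 + 10.4/3.02e-06 = 3.444e+06 d.
q = Δh / Σ(b_i/K_i) = 12.0 / 3.444e+06 = 3.485e-06 m/day.
In each layer the seepage velocity is v_i = q/n_i, so the layer transit time is t_i = b_i·n_i / q:
  layer 1 (weathered basalt): t_1 = 3.95 × 0.13 / 3.485e-06 = 1.474e+05 d
  layer 2 (coarse sand): t_2 = 7.67 × 0.32 / 3.485e-06 = 7.044e+05 d
  layer 3 (clay): t_3 = 10.4 × 0.01 / 3.485e-06 = 29846 d
Total t = Σ t_i = 8.816e+05 days = 2414 years.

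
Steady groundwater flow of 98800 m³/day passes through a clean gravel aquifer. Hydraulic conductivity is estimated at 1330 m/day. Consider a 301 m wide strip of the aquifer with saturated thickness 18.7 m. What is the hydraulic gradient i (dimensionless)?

Cross-sectional area A = 301 × 18.7 = 5629 m².
From Q = K·A·i, i = Q / (K·A) = 98800 / (1330 × 5629) = 0.01320.

0.0132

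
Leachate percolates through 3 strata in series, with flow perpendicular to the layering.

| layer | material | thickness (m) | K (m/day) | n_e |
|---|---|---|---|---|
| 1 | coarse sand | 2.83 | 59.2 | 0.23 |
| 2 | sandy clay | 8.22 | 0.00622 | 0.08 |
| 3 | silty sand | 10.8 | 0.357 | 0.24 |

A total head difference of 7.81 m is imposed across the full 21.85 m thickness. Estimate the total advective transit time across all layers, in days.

With flow normal to the layers, continuity requires the same specific discharge q through every layer.
Σ(b_i/K_i) = 2.83/59.2 + 8.22/0.00622 + 10.8/0.357 = 1352 d.
q = Δh / Σ(b_i/K_i) = 7.81 / 1352 = 0.005777 m/day.
In each layer the seepage velocity is v_i = q/n_i, so the layer transit time is t_i = b_i·n_i / q:
  layer 1 (coarse sand): t_1 = 2.83 × 0.23 / 0.005777 = 112.7 d
  layer 2 (sandy clay): t_2 = 8.22 × 0.08 / 0.005777 = 113.8 d
  layer 3 (silty sand): t_3 = 10.8 × 0.24 / 0.005777 = 448.7 d
Total t = Σ t_i = 675.1 days.

675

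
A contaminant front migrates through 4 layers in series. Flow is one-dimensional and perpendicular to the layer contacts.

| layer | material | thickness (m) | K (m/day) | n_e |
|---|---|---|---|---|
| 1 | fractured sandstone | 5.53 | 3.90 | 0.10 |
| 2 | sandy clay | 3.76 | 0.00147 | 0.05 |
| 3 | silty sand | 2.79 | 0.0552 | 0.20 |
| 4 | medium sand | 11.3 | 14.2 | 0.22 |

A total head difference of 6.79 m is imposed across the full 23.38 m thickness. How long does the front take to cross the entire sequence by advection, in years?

3.98

With flow normal to the layers, continuity requires the same specific discharge q through every layer.
Σ(b_i/K_i) = 5.53/3.90 + 3.76/0.00147 + 2.79/0.0552 + 11.3/14.2 = 2611 d.
q = Δh / Σ(b_i/K_i) = 6.79 / 2611 = 0.002601 m/day.
In each layer the seepage velocity is v_i = q/n_i, so the layer transit time is t_i = b_i·n_i / q:
  layer 1 (fractured sandstone): t_1 = 5.53 × 0.10 / 0.002601 = 212.6 d
  layer 2 (sandy clay): t_2 = 3.76 × 0.05 / 0.002601 = 72.28 d
  layer 3 (silty sand): t_3 = 2.79 × 0.20 / 0.002601 = 214.5 d
  layer 4 (medium sand): t_4 = 11.3 × 0.22 / 0.002601 = 955.8 d
Total t = Σ t_i = 1455 days = 3.984 years.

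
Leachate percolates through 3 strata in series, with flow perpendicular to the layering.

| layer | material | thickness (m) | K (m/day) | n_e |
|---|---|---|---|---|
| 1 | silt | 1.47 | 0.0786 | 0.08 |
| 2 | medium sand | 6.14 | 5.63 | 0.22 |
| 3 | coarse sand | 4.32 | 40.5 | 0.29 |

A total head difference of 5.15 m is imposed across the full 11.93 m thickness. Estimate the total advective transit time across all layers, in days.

10.5

With flow normal to the layers, continuity requires the same specific discharge q through every layer.
Σ(b_i/K_i) = 1.47/0.0786 + 6.14/5.63 + 4.32/40.5 = 19.90 d.
q = Δh / Σ(b_i/K_i) = 5.15 / 19.90 = 0.2588 m/day.
In each layer the seepage velocity is v_i = q/n_i, so the layer transit time is t_i = b_i·n_i / q:
  layer 1 (silt): t_1 = 1.47 × 0.08 / 0.2588 = 0.4544 d
  layer 2 (medium sand): t_2 = 6.14 × 0.22 / 0.2588 = 5.219 d
  layer 3 (coarse sand): t_3 = 4.32 × 0.29 / 0.2588 = 4.841 d
Total t = Σ t_i = 10.51 days.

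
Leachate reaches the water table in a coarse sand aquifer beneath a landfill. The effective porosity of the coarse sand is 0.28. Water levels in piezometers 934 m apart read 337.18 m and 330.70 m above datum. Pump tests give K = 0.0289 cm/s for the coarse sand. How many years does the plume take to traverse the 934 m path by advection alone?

4.13

Convert K: 0.0289 cm/s × 864 = 24.97 m/day.
Hydraulic gradient i = (337.18 − 330.70) / 934 = 6.48 / 934 = 0.006938.
Darcy flux q = K · i = 24.97 × 0.006938 = 0.1732 m/day.
Seepage velocity v = q / n_e = 0.1732 / 0.28 = 0.6187 m/day.
Travel time t = L / v = 934 / 0.6187 = 1510 days = 4.133 years.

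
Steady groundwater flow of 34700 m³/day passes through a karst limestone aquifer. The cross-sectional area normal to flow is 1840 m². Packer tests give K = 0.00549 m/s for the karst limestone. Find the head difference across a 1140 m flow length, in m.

45.3

Convert K: 0.00549 m/s × 86400 = 474.3 m/day.
From Q = K·A·i, i = Q / (K·A) = 34700 / (474.3 × 1840) = 0.03976.
Head loss Δh = i · L = 0.03976 × 1140 = 45.32 m.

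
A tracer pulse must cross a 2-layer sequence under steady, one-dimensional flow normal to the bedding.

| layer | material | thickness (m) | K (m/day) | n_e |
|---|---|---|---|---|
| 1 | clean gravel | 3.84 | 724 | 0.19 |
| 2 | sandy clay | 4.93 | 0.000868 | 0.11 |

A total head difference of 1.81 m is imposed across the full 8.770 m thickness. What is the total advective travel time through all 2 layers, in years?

With flow normal to the layers, continuity requires the same specific discharge q through every layer.
Σ(b_i/K_i) = 3.84/724 + 4.93/0.000868 = 5680 d.
q = Δh / Σ(b_i/K_i) = 1.81 / 5680 = 0.0003187 m/day.
In each layer the seepage velocity is v_i = q/n_i, so the layer transit time is t_i = b_i·n_i / q:
  layer 1 (clean gravel): t_1 = 3.84 × 0.19 / 0.0003187 = 2289 d
  layer 2 (sandy clay): t_2 = 4.93 × 0.11 / 0.0003187 = 1702 d
Total t = Σ t_i = 3991 days = 10.93 years.

10.9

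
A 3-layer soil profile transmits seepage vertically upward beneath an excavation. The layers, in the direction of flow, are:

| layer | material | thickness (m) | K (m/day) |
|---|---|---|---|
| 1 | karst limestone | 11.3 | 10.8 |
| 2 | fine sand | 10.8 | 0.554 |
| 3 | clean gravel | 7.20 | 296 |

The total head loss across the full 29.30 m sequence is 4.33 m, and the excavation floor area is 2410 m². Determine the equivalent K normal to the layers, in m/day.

Flow is perpendicular to layering, so the layers act in series and the equivalent K is the thickness-weighted harmonic mean.
Total thickness L = 11.3 + 10.8 + 7.20 = 29.30 m.
Σ(b_i/K_i) = 11.3/10.8 + 10.8/0.554 + 7.20/296 = 20.57 d.
K_eq = L / Σ(b_i/K_i) = 29.30 / 20.57 = 1.425 m/day.

1.42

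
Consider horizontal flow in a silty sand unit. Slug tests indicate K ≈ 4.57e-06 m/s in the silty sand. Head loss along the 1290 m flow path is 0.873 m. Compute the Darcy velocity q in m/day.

Convert K: 4.57e-06 m/s × 86400 = 0.3948 m/day.
Hydraulic gradient i = Δh / L = 0.873 / 1290 = 0.0006767.
Specific discharge q = K · i = 0.3948 × 0.0006767 = 0.0002672 m/day.

0.000267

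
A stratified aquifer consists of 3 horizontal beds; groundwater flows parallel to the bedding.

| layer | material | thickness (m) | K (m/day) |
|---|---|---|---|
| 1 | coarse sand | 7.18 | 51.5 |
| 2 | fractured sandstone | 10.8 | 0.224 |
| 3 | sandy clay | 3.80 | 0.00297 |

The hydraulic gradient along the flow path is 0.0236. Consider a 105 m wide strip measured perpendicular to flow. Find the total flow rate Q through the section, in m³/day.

Flow is parallel to layering, so each bed carries its own Darcy discharge and the transmissivities add.
Σ(K_i·b_i) = 51.5×7.18 + 0.224×10.8 + 0.00297×3.80 = 372.2 m²/day.
Hydraulic gradient i = 0.0236.
Q = Σ(K_i·b_i) · W · i = 372.2 × 105 × 0.02360 = 922.3 m³/day.

922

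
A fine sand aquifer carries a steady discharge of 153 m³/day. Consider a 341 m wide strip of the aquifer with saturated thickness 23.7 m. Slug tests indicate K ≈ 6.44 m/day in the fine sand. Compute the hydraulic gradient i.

Cross-sectional area A = 341 × 23.7 = 8082 m².
From Q = K·A·i, i = Q / (K·A) = 153 / (6.440 × 8082) = 0.002940.

0.00294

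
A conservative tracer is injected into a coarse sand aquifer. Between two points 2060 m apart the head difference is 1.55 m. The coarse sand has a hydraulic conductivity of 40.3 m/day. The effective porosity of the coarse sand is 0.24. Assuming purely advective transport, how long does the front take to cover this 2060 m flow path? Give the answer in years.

44.6

Hydraulic gradient i = Δh / L = 1.55 / 2060 = 0.0007524.
Darcy flux q = K · i = 40.30 × 0.0007524 = 0.03032 m/day.
Seepage velocity v = q / n_e = 0.03032 / 0.24 = 0.1263 m/day.
Travel time t = L / v = 2060 / 0.1263 = 16305 days = 44.64 years.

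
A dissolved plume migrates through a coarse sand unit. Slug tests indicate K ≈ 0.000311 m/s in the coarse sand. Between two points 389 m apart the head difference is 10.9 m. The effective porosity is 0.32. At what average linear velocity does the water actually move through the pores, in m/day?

Convert K: 0.000311 m/s × 86400 = 26.87 m/day.
Hydraulic gradient i = Δh / L = 10.9 / 389 = 0.02802.
Darcy flux q = K · i = 26.87 × 0.02802 = 0.7529 m/day.
Seepage velocity v = q / n_e = 0.7529 / 0.32 = 2.353 m/day.

2.35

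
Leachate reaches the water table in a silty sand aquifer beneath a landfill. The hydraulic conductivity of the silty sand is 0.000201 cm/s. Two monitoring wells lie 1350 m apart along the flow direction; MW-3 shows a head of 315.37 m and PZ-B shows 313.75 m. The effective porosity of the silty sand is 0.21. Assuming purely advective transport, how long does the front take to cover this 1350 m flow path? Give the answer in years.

Convert K: 0.000201 cm/s × 864 = 0.1737 m/day.
Hydraulic gradient i = (315.37 − 313.75) / 1350 = 1.62 / 1350 = 0.001200.
Darcy flux q = K · i = 0.1737 × 0.001200 = 0.0002084 m/day.
Seepage velocity v = q / n_e = 0.0002084 / 0.21 = 0.0009924 m/day.
Travel time t = L / v = 1350 / 0.0009924 = 1.360e+06 days = 3725 years.

3720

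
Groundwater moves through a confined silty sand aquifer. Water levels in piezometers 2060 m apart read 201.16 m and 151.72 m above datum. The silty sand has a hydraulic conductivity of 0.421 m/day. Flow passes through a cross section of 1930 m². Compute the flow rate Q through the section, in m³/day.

19.5

Hydraulic gradient i = (201.16 − 151.72) / 2060 = 49.44 / 2060 = 0.02400.
Darcy's law: Q = K · A · i = 0.4210 × 1930 × 0.02400 = 19.50 m³/day.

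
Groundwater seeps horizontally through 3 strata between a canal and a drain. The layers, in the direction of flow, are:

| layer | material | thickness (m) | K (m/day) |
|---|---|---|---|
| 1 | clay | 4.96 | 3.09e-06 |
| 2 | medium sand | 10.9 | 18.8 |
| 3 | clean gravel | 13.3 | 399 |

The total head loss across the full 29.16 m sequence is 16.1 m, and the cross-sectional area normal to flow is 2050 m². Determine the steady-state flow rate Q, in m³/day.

Flow is perpendicular to layering, so the layers act in series and the equivalent K is the thickness-weighted harmonic mean.
Total thickness L = 4.96 + 10.9 + 13.3 = 29.16 m.
Σ(b_i/K_i) = 4.96/3.09e-06 + 10.9/18.8 + 13.3/399 = 1.605e+06 d.
K_eq = L / Σ(b_i/K_i) = 29.16 / 1.605e+06 = 1.817e-05 m/day.
Q = K_eq · A · (Δh/L) = 1.817e-05 × 2050 × (16.1/29.16) = 0.02056 m³/day.

0.0206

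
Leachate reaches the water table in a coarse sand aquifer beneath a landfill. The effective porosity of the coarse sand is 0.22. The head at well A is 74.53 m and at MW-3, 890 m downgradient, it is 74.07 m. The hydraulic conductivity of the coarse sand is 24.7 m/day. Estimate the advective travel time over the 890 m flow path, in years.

Hydraulic gradient i = (74.53 − 74.07) / 890 = 0.46 / 890 = 0.0005169.
Darcy flux q = K · i = 24.70 × 0.0005169 = 0.01277 m/day.
Seepage velocity v = q / n_e = 0.01277 / 0.22 = 0.05803 m/day.
Travel time t = L / v = 890 / 0.05803 = 15337 days = 41.99 years.

42.0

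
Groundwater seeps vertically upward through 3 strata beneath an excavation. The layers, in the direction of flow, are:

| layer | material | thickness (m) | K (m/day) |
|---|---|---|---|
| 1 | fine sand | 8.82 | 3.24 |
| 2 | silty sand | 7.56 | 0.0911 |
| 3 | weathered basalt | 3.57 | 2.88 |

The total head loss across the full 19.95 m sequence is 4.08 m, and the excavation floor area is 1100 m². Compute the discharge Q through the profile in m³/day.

51.6

Flow is perpendicular to layering, so the layers act in series and the equivalent K is the thickness-weighted harmonic mean.
Total thickness L = 8.82 + 7.56 + 3.57 = 19.95 m.
Σ(b_i/K_i) = 8.82/3.24 + 7.56/0.0911 + 3.57/2.88 = 86.95 d.
K_eq = L / Σ(b_i/K_i) = 19.95 / 86.95 = 0.2294 m/day.
Q = K_eq · A · (Δh/L) = 0.2294 × 1100 × (4.08/19.95) = 51.62 m³/day.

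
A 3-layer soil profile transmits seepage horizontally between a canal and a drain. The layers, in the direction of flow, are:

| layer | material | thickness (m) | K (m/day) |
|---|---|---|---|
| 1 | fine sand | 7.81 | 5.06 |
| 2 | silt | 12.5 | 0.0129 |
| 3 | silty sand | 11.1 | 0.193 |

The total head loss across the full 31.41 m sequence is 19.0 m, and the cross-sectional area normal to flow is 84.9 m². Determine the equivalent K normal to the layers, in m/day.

Flow is perpendicular to layering, so the layers act in series and the equivalent K is the thickness-weighted harmonic mean.
Total thickness L = 7.81 + 12.5 + 11.1 = 31.41 m.
Σ(b_i/K_i) = 7.81/5.06 + 12.5/0.0129 + 11.1/0.193 = 1028 d.
K_eq = L / Σ(b_i/K_i) = 31.41 / 1028 = 0.03055 m/day.

0.0306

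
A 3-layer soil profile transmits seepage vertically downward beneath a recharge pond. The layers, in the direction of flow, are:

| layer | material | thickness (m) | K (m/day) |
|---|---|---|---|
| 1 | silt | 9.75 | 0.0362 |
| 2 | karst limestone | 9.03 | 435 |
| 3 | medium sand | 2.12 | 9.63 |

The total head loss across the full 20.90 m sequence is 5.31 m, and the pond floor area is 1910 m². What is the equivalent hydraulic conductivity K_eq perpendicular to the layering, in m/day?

Flow is perpendicular to layering, so the layers act in series and the equivalent K is the thickness-weighted harmonic mean.
Total thickness L = 9.75 + 9.03 + 2.12 = 20.90 m.
Σ(b_i/K_i) = 9.75/0.0362 + 9.03/435 + 2.12/9.63 = 269.6 d.
K_eq = L / Σ(b_i/K_i) = 20.90 / 269.6 = 0.07753 m/day.

0.0775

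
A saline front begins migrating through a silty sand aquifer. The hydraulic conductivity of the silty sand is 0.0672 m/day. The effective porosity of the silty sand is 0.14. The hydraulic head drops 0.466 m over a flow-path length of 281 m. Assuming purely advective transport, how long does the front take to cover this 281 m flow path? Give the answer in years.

Hydraulic gradient i = Δh / L = 0.466 / 281 = 0.001658.
Darcy flux q = K · i = 0.06720 × 0.001658 = 0.0001114 m/day.
Seepage velocity v = q / n_e = 0.0001114 / 0.14 = 0.0007960 m/day.
Travel time t = L / v = 281 / 0.0007960 = 3.530e+05 days = 966.5 years.

966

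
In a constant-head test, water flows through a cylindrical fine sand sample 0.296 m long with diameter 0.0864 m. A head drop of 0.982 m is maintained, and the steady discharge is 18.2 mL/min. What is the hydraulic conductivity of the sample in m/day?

Cross-sectional area A = π·(d/2)² = π × (0.0864/2)² = 0.005863 m².
Convert discharge: 18.2 mL/min = 3.033e-07 m³/s.
Darcy's law rearranged: K = Q·L / (A·Δh) = 3.033e-07 × 0.296 / (0.005863 × 0.982) = 1.559e-05 m/s = 1.347 m/day.

1.35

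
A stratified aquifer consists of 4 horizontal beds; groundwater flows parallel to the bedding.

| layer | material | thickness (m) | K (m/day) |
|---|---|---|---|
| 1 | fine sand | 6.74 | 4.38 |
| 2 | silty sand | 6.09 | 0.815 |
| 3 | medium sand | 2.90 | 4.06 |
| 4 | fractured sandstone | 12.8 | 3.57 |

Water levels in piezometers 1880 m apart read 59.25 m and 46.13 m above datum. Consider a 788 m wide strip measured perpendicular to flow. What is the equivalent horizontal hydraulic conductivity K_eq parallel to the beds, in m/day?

3.22

Flow is parallel to layering, so each bed carries its own Darcy discharge and the transmissivities add.
Σ(K_i·b_i) = 4.38×6.74 + 0.815×6.09 + 4.06×2.90 + 3.57×12.8 = 91.95 m²/day.
Total thickness b = 28.53 m, so K_eq = Σ(K_i·b_i)/b = 3.223 m/day.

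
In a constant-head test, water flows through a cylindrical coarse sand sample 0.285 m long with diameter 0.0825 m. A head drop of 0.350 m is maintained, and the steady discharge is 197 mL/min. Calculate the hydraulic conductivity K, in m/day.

Cross-sectional area A = π·(d/2)² = π × (0.0825/2)² = 0.005346 m².
Convert discharge: 197 mL/min = 3.283e-06 m³/s.
Darcy's law rearranged: K = Q·L / (A·Δh) = 3.283e-06 × 0.285 / (0.005346 × 0.350) = 0.0005001 m/s = 43.21 m/day.

43.2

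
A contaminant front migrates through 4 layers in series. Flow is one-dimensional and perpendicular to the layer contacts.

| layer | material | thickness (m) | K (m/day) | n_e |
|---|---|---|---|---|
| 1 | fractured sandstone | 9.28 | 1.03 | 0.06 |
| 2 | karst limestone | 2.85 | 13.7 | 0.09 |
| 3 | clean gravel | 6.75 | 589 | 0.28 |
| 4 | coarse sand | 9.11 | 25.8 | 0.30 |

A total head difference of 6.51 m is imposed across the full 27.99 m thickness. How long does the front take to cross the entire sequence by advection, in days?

With flow normal to the layers, continuity requires the same specific discharge q through every layer.
Σ(b_i/K_i) = 9.28/1.03 + 2.85/13.7 + 6.75/589 + 9.11/25.8 = 9.582 d.
q = Δh / Σ(b_i/K_i) = 6.51 / 9.582 = 0.6794 m/day.
In each layer the seepage velocity is v_i = q/n_i, so the layer transit time is t_i = b_i·n_i / q:
  layer 1 (fractured sandstone): t_1 = 9.28 × 0.06 / 0.6794 = 0.8196 d
  layer 2 (karst limestone): t_2 = 2.85 × 0.09 / 0.6794 = 0.3776 d
  layer 3 (clean gravel): t_3 = 6.75 × 0.28 / 0.6794 = 2.782 d
  layer 4 (coarse sand): t_4 = 9.11 × 0.30 / 0.6794 = 4.023 d
Total t = Σ t_i = 8.002 days.

8.00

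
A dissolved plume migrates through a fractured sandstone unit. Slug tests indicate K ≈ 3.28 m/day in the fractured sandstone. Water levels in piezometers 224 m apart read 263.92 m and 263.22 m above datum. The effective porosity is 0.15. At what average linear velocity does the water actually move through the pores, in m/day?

0.0683

Hydraulic gradient i = (263.92 − 263.22) / 224 = 0.7 / 224 = 0.003125.
Darcy flux q = K · i = 3.280 × 0.003125 = 0.01025 m/day.
Seepage velocity v = q / n_e = 0.01025 / 0.15 = 0.06833 m/day.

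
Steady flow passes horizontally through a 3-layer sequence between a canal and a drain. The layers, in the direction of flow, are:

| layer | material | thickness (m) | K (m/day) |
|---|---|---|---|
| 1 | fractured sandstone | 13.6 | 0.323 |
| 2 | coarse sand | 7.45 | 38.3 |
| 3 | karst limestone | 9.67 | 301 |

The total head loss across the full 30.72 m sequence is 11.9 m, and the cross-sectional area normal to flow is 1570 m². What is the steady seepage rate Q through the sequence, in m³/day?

441

Flow is perpendicular to layering, so the layers act in series and the equivalent K is the thickness-weighted harmonic mean.
Total thickness L = 13.6 + 7.45 + 9.67 = 30.72 m.
Σ(b_i/K_i) = 13.6/0.323 + 7.45/38.3 + 9.67/301 = 42.33 d.
K_eq = L / Σ(b_i/K_i) = 30.72 / 42.33 = 0.7257 m/day.
Q = K_eq · A · (Δh/L) = 0.7257 × 1570 × (11.9/30.72) = 441.3 m³/day.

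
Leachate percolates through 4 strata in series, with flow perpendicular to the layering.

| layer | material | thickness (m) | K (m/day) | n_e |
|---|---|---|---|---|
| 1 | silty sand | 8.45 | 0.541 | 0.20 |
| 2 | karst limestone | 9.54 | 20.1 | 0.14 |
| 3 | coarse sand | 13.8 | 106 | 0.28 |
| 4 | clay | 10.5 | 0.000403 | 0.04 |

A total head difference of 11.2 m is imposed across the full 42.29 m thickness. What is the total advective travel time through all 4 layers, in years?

46.6

With flow normal to the layers, continuity requires the same specific discharge q through every layer.
Σ(b_i/K_i) = 8.45/0.541 + 9.54/20.1 + 13.8/106 + 10.5/0.000403 = 26071 d.
q = Δh / Σ(b_i/K_i) = 11.2 / 26071 = 0.0004296 m/day.
In each layer the seepage velocity is v_i = q/n_i, so the layer transit time is t_i = b_i·n_i / q:
  layer 1 (silty sand): t_1 = 8.45 × 0.20 / 0.0004296 = 3934 d
  layer 2 (karst limestone): t_2 = 9.54 × 0.14 / 0.0004296 = 3109 d
  layer 3 (coarse sand): t_3 = 13.8 × 0.28 / 0.0004296 = 8994 d
  layer 4 (clay): t_4 = 10.5 × 0.04 / 0.0004296 = 977.7 d
Total t = Σ t_i = 17015 days = 46.58 years.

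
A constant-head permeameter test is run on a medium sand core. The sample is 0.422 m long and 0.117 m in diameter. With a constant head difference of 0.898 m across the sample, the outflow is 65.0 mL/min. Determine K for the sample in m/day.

Cross-sectional area A = π·(d/2)² = π × (0.117/2)² = 0.01075 m².
Convert discharge: 65.0 mL/min = 1.083e-06 m³/s.
Darcy's law rearranged: K = Q·L / (A·Δh) = 1.083e-06 × 0.422 / (0.01075 × 0.898) = 4.735e-05 m/s = 4.091 m/day.

4.09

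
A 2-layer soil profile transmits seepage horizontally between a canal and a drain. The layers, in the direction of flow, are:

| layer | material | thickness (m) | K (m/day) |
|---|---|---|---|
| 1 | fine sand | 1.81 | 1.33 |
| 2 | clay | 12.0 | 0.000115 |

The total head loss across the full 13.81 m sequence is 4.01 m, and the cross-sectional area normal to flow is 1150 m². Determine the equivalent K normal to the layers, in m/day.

0.000132

Flow is perpendicular to layering, so the layers act in series and the equivalent K is the thickness-weighted harmonic mean.
Total thickness L = 1.81 + 12.0 = 13.81 m.
Σ(b_i/K_i) = 1.81/1.33 + 12.0/0.000115 = 1.043e+05 d.
K_eq = L / Σ(b_i/K_i) = 13.81 / 1.043e+05 = 0.0001323 m/day.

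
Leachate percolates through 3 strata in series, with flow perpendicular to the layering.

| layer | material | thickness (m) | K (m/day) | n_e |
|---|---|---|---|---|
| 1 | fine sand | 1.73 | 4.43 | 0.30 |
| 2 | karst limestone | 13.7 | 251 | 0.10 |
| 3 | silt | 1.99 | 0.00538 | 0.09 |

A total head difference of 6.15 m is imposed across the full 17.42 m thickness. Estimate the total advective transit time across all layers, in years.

0.341

With flow normal to the layers, continuity requires the same specific discharge q through every layer.
Σ(b_i/K_i) = 1.73/4.43 + 13.7/251 + 1.99/0.00538 = 370.3 d.
q = Δh / Σ(b_i/K_i) = 6.15 / 370.3 = 0.01661 m/day.
In each layer the seepage velocity is v_i = q/n_i, so the layer transit time is t_i = b_i·n_i / q:
  layer 1 (fine sand): t_1 = 1.73 × 0.30 / 0.01661 = 31.25 d
  layer 2 (karst limestone): t_2 = 13.7 × 0.10 / 0.01661 = 82.50 d
  layer 3 (silt): t_3 = 1.99 × 0.09 / 0.01661 = 10.78 d
Total t = Σ t_i = 124.5 days = 0.3410 years.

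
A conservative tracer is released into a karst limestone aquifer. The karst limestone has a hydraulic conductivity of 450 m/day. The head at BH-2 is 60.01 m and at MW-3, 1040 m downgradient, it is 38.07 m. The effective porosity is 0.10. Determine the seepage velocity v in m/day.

94.9

Hydraulic gradient i = (60.01 − 38.07) / 1040 = 21.94 / 1040 = 0.02110.
Darcy flux q = K · i = 450.0 × 0.02110 = 9.493 m/day.
Seepage velocity v = q / n_e = 9.493 / 0.10 = 94.93 m/day.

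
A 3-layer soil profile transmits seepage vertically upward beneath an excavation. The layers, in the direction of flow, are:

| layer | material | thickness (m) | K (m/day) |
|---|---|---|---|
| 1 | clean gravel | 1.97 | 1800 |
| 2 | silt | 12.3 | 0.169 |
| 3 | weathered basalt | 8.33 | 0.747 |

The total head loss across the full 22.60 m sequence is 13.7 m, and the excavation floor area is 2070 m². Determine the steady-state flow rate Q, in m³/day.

338

Flow is perpendicular to layering, so the layers act in series and the equivalent K is the thickness-weighted harmonic mean.
Total thickness L = 1.97 + 12.3 + 8.33 = 22.60 m.
Σ(b_i/K_i) = 1.97/1800 + 12.3/0.169 + 8.33/0.747 = 83.93 d.
K_eq = L / Σ(b_i/K_i) = 22.60 / 83.93 = 0.2693 m/day.
Q = K_eq · A · (Δh/L) = 0.2693 × 2070 × (13.7/22.60) = 337.9 m³/day.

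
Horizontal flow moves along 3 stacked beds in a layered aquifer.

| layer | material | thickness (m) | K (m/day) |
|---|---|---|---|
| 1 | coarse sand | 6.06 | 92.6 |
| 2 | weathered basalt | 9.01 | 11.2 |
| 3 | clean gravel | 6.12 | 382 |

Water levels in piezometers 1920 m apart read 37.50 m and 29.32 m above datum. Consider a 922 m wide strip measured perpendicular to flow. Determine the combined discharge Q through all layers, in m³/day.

11800

Flow is parallel to layering, so each bed carries its own Darcy discharge and the transmissivities add.
Σ(K_i·b_i) = 92.6×6.06 + 11.2×9.01 + 382×6.12 = 3000 m²/day.
Hydraulic gradient i = (37.50 − 29.32) / 1920 = 8.18 / 1920 = 0.004260.
Q = Σ(K_i·b_i) · W · i = 3000 × 922 × 0.004260 = 11784 m³/day.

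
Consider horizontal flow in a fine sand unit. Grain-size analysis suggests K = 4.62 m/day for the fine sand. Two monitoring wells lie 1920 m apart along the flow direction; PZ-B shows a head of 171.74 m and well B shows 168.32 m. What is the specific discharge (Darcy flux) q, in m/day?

0.00823

Hydraulic gradient i = (171.74 − 168.32) / 1920 = 3.42 / 1920 = 0.001781.
Specific discharge q = K · i = 4.620 × 0.001781 = 0.008229 m/day.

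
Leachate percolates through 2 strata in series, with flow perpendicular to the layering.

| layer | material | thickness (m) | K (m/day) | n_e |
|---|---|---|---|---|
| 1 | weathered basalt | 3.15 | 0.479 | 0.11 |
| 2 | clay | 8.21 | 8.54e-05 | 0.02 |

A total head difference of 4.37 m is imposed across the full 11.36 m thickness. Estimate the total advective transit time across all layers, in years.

With flow normal to the layers, continuity requires the same specific discharge q through every layer.
Σ(b_i/K_i) = 3.15/0.479 + 8.21/8.54e-05 = 96142 d.
q = Δh / Σ(b_i/K_i) = 4.37 / 96142 = 4.545e-05 m/day.
In each layer the seepage velocity is v_i = q/n_i, so the layer transit time is t_i = b_i·n_i / q:
  layer 1 (weathered basalt): t_1 = 3.15 × 0.11 / 4.545e-05 = 7623 d
  layer 2 (clay): t_2 = 8.21 × 0.02 / 4.545e-05 = 3612 d
Total t = Σ t_i = 11236 days = 30.76 years.

30.8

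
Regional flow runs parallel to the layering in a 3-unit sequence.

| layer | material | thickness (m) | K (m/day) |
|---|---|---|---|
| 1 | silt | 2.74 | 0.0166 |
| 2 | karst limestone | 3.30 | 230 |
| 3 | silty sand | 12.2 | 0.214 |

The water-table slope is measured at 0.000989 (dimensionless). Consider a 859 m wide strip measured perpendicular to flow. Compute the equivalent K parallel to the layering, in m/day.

41.8

Flow is parallel to layering, so each bed carries its own Darcy discharge and the transmissivities add.
Σ(K_i·b_i) = 0.0166×2.74 + 230×3.30 + 0.214×12.2 = 761.7 m²/day.
Total thickness b = 18.24 m, so K_eq = Σ(K_i·b_i)/b = 41.76 m/day.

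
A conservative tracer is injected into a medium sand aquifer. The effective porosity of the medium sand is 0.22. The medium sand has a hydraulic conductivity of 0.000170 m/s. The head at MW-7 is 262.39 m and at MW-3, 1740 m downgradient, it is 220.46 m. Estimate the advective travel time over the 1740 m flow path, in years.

Convert K: 0.000170 m/s × 86400 = 14.69 m/day.
Hydraulic gradient i = (262.39 − 220.46) / 1740 = 41.93 / 1740 = 0.02410.
Darcy flux q = K · i = 14.69 × 0.02410 = 0.3539 m/day.
Seepage velocity v = q / n_e = 0.3539 / 0.22 = 1.609 m/day.
Travel time t = L / v = 1740 / 1.609 = 1082 days = 2.961 years.

2.96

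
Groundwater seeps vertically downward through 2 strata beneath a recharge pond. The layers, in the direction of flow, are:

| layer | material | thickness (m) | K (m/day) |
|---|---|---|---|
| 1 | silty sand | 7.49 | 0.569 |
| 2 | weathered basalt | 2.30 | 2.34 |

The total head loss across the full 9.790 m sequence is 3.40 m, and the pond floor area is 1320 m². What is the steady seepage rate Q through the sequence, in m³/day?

Flow is perpendicular to layering, so the layers act in series and the equivalent K is the thickness-weighted harmonic mean.
Total thickness L = 7.49 + 2.30 = 9.790 m.
Σ(b_i/K_i) = 7.49/0.569 + 2.30/2.34 = 14.15 d.
K_eq = L / Σ(b_i/K_i) = 9.790 / 14.15 = 0.6921 m/day.
Q = K_eq · A · (Δh/L) = 0.6921 × 1320 × (3.40/9.790) = 317.3 m³/day.

317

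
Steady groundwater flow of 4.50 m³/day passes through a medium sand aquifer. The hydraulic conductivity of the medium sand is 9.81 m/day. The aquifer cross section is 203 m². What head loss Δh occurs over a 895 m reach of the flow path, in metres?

From Q = K·A·i, i = Q / (K·A) = 4.50 / (9.810 × 203.0) = 0.002260.
Head loss Δh = i · L = 0.002260 × 895 = 2.022 m.

2.02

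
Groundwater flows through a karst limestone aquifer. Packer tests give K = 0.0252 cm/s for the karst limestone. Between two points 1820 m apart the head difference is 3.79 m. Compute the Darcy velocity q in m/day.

Convert K: 0.0252 cm/s × 864 = 21.77 m/day.
Hydraulic gradient i = Δh / L = 3.79 / 1820 = 0.002082.
Specific discharge q = K · i = 21.77 × 0.002082 = 0.04534 m/day.

0.0453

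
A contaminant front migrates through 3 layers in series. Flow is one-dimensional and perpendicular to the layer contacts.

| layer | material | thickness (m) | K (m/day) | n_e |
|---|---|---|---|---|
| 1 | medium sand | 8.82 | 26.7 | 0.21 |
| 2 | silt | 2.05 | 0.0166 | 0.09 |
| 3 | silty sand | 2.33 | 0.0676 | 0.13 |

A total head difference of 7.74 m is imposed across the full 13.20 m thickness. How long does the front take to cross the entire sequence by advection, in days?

With flow normal to the layers, continuity requires the same specific discharge q through every layer.
Σ(b_i/K_i) = 8.82/26.7 + 2.05/0.0166 + 2.33/0.0676 = 158.3 d.
q = Δh / Σ(b_i/K_i) = 7.74 / 158.3 = 0.04890 m/day.
In each layer the seepage velocity is v_i = q/n_i, so the layer transit time is t_i = b_i·n_i / q:
  layer 1 (medium sand): t_1 = 8.82 × 0.21 / 0.04890 = 37.88 d
  layer 2 (silt): t_2 = 2.05 × 0.09 / 0.04890 = 3.773 d
  layer 3 (silty sand): t_3 = 2.33 × 0.13 / 0.04890 = 6.195 d
Total t = Σ t_i = 47.85 days.

47.8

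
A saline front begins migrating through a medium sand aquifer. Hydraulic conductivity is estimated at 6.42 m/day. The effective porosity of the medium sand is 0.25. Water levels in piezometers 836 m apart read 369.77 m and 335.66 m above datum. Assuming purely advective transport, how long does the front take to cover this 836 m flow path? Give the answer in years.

Hydraulic gradient i = (369.77 − 335.66) / 836 = 34.11 / 836 = 0.04080.
Darcy flux q = K · i = 6.420 × 0.04080 = 0.2619 m/day.
Seepage velocity v = q / n_e = 0.2619 / 0.25 = 1.048 m/day.
Travel time t = L / v = 836 / 1.048 = 797.9 days = 2.184 years.

2.18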